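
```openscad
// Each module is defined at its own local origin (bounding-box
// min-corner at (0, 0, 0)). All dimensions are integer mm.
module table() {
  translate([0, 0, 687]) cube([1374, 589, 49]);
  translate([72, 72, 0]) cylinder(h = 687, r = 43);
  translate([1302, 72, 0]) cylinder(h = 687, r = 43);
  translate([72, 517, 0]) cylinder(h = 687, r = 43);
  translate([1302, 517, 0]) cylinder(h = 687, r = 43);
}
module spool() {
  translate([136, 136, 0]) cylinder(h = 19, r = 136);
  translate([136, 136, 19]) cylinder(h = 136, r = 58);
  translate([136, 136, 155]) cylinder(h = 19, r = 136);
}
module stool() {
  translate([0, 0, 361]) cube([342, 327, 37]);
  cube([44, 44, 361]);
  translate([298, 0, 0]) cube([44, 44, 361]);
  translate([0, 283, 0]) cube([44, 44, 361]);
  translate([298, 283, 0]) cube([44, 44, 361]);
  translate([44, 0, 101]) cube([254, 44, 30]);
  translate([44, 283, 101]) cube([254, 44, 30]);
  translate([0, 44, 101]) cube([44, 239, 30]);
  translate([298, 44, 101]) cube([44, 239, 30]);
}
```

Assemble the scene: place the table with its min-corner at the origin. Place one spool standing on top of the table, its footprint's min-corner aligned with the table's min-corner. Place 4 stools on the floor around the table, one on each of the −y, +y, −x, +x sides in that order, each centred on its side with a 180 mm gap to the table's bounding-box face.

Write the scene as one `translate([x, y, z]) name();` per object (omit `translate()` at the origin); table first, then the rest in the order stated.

table();
translate([0, 0, 736]) spool();
translate([516, -507, 0]) stool();
translate([516, 769, 0]) stool();
translate([-522, 131, 0]) stool();
translate([1554, 131, 0]) stool();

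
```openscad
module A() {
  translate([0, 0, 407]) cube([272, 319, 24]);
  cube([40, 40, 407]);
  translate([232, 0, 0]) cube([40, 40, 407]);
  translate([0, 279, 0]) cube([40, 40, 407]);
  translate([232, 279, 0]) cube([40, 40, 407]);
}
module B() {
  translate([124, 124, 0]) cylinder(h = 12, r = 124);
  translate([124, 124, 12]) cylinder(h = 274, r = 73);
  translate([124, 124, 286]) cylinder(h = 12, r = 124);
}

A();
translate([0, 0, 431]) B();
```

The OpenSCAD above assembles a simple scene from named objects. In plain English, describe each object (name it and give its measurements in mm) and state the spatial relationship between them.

A is a simple wooden stool: a rectangular seat 272 mm (x) by 319 mm (y), 24 mm thick, top face at z = 431 mm, on four square legs, each 40×40 mm in cross-section. The legs rest on z = 0, each flush with a corner of the seat.

B is a spool: two coaxial disc flanges of radius 124 mm and thickness 12 mm, joined by a core cylinder of radius 73 mm and height 274 mm. The lower flange rests on z = 0 and the three cylinders share a vertical axis.

The spool is on top of the stool.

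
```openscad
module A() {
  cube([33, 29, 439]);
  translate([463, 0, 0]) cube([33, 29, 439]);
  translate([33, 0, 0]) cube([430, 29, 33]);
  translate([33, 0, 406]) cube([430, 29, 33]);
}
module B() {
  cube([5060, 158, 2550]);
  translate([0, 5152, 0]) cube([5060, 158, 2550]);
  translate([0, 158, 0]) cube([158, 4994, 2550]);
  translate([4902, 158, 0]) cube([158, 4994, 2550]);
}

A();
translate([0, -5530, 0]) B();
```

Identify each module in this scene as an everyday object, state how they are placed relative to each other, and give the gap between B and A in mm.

A is a picture frame. B is a house frame. The house frame is on the floor beside the picture frame on its −y side. The gap between the house frame and the picture frame is 220 mm.

The house frame's nearest face is 220 mm from the picture frame's −y face.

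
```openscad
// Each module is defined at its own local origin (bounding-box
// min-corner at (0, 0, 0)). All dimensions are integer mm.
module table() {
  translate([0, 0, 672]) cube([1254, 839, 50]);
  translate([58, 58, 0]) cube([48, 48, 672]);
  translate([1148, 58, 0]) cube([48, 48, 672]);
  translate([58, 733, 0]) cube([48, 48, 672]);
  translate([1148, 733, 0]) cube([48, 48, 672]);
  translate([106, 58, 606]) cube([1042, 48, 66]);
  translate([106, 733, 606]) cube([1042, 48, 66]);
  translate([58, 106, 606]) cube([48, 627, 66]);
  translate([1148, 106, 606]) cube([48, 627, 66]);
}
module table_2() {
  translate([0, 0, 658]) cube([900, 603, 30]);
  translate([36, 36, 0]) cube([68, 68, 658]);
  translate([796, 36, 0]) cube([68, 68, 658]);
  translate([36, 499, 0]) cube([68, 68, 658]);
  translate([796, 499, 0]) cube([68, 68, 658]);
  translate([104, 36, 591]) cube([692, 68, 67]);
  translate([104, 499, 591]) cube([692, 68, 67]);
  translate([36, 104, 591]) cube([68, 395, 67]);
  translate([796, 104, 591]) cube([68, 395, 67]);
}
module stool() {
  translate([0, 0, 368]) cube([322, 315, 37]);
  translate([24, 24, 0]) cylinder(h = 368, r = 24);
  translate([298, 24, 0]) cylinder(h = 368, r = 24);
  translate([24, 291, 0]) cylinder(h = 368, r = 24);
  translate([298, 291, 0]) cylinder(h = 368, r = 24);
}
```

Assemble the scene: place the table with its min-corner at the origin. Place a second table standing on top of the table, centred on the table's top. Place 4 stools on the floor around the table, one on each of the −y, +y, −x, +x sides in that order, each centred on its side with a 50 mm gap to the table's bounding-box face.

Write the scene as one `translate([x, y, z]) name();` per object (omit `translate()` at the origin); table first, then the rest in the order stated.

table();
translate([177, 118, 722]) table_2();
translate([466, -365, 0]) stool();
translate([466, 889, 0]) stool();
translate([-372, 262, 0]) stool();
translate([1304, 262, 0]) stool();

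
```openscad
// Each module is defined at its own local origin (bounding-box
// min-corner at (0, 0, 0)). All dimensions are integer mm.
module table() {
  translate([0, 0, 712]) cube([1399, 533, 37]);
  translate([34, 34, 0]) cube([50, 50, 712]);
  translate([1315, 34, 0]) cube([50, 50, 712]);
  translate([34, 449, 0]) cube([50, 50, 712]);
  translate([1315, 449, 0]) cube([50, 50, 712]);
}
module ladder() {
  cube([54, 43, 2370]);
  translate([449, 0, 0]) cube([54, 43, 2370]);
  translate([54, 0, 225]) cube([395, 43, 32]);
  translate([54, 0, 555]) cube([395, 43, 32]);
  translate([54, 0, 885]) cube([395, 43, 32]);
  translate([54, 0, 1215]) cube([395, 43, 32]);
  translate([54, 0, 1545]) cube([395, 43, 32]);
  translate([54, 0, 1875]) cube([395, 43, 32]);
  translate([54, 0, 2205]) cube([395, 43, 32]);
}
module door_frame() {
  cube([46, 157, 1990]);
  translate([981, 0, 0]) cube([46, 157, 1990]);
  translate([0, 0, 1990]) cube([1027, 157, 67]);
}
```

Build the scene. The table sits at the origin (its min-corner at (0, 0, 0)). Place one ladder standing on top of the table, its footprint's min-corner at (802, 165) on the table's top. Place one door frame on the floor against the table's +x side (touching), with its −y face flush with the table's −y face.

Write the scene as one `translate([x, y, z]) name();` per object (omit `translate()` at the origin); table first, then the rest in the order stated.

table();
translate([802, 165, 749]) ladder();
translate([1399, 0, 0]) door_frame();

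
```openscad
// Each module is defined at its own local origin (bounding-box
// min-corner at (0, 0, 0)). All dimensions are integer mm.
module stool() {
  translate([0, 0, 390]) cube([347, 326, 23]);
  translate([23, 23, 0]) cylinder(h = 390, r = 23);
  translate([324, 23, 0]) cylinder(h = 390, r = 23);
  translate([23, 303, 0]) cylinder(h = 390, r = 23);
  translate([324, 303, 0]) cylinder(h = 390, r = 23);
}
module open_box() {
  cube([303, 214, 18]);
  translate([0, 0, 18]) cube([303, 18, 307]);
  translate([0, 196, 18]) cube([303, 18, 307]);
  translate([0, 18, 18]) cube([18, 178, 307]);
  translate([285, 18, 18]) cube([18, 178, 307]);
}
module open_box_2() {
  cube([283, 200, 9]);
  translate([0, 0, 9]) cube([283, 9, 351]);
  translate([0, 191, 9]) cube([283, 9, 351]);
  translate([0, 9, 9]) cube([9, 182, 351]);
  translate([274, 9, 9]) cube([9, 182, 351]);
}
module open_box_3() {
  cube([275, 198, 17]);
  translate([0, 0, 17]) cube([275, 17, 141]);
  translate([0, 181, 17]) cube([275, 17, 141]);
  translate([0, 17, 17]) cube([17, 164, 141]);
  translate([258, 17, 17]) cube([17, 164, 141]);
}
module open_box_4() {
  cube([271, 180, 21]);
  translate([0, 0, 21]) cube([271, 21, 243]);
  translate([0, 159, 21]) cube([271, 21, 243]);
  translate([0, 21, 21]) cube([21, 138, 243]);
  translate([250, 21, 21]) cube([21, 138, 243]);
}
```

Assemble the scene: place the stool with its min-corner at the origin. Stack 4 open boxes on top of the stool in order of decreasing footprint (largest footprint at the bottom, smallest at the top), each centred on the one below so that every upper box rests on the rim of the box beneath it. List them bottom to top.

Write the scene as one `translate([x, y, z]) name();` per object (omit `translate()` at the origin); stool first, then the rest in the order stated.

stool();
translate([22, 56, 413]) open_box();
translate([32, 63, 738]) open_box_2();
translate([36, 64, 1098]) open_box_3();
translate([38, 73, 1256]) open_box_4();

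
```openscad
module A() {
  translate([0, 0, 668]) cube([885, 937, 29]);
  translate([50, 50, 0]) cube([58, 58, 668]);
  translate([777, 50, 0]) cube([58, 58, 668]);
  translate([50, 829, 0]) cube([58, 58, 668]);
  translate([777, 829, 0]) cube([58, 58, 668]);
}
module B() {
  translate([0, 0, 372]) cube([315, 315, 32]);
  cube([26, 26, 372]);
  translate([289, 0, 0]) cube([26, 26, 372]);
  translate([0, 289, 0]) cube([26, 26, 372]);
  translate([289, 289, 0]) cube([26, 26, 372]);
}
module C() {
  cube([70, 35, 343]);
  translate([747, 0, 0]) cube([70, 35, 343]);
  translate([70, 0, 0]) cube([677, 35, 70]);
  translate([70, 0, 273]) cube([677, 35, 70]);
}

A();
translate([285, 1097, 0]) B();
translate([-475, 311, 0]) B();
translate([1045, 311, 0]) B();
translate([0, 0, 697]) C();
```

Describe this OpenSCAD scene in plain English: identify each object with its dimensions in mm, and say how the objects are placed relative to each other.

A is a rectangular dining table. The top is 885×937×29 mm with its upper surface at z = 697 mm. It stands on four 58×58 mm square legs, each inset 50 mm from the nearest pair of top edges, running from the floor to the underside of the top.

B is a four-legged stool. The seat is 315×315 mm, 32 mm thick, top at z = 404 mm. It stands on four square legs, each 26×26 mm in cross-section, from z = 0 to the seat underside, each flush with a corner of the seat.

C is a rectangular picture frame lying in the x–z plane (depth along y). The opening is 677 mm wide (x) by 203 mm tall (z), surrounded by a border 70 mm wide on all four sides. The frame is 35 mm deep and is made of two full-height vertical stiles with two horizontal rails fitted between them.

Three stools sit around the table at the +y, −x, +x sides. The picture frame is on top of the table.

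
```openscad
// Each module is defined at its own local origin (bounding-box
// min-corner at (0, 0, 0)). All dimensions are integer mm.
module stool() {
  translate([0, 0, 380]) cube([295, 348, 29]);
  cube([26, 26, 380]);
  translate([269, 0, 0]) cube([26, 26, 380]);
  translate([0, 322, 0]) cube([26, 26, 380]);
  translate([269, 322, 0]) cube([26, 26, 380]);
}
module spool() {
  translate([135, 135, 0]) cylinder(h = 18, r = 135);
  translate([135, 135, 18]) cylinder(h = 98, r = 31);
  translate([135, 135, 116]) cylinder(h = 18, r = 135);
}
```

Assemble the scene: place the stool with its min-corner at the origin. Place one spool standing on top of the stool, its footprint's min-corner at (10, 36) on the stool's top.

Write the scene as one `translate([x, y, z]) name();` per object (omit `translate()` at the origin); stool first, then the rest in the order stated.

stool();
translate([10, 36, 409]) spool();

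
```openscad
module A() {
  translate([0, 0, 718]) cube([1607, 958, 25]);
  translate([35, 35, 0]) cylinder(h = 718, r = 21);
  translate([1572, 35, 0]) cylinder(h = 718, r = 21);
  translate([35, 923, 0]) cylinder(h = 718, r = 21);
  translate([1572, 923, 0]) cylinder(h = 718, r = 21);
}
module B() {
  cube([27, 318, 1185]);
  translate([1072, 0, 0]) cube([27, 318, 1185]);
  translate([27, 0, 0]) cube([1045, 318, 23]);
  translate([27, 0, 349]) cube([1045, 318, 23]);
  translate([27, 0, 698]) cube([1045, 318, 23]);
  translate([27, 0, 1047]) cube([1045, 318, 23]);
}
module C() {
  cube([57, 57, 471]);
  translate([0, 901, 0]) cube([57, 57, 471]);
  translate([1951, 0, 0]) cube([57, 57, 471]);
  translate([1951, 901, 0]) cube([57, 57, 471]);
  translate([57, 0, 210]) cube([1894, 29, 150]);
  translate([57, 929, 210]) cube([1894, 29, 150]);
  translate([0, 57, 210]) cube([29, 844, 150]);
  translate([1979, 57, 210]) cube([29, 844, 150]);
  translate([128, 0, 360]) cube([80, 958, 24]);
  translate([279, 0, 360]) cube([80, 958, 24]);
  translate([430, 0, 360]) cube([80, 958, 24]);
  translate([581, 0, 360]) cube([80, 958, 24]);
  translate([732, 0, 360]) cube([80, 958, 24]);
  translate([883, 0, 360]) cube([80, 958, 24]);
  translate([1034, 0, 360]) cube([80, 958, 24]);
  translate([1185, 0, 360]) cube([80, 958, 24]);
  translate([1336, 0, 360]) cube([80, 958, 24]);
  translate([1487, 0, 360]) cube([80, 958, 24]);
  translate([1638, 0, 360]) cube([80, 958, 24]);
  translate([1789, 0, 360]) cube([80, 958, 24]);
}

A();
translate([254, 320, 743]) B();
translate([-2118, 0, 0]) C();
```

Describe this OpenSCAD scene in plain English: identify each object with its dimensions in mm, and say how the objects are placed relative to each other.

A is a rectangular dining table. The top is 1607×958×25 mm with its upper surface at z = 743 mm. It stands on four round legs of 42 mm diameter, each leg's bounding box inset 14 mm from the nearest pair of top edges, running from the floor to the underside of the top.

B is a bookshelf 1099 mm wide overall, 318 mm deep and 1185 mm tall. The two sides are 27 mm thick vertical panels. 4 horizontal shelves of 23 mm thickness span between the inner faces of the sides; the lowest shelf sits on the floor and shelves are stacked with a clear vertical gap of 326 mm between each pair.

C is a bed frame 2008 mm long (x) by 958 mm wide (y). Four 57×57 mm corner posts, 471 mm tall, at the corners of the footprint. Four rails of 29 mm thickness and 150 mm height run between adjacent posts with their undersides at z = 210 mm, their outer faces flush with the outside of the frame (the two x-running rails run between the posts' inner faces; the two y-running rails run between the posts' inner faces). 12 slats, each 80 mm wide (x) and 24 mm thick, lie across the top of the two x-running rails, running the full 958 mm width of the frame in y; the slats are evenly spaced along x between the inner faces of the end posts with equal gaps (rounded down to the nearest mm) at the −x end and between each pair — any rounding remainder accumulates at the +x end.

The bookshelf is on top of the table, centred. The bed frame is on the floor beside the table on its −x side.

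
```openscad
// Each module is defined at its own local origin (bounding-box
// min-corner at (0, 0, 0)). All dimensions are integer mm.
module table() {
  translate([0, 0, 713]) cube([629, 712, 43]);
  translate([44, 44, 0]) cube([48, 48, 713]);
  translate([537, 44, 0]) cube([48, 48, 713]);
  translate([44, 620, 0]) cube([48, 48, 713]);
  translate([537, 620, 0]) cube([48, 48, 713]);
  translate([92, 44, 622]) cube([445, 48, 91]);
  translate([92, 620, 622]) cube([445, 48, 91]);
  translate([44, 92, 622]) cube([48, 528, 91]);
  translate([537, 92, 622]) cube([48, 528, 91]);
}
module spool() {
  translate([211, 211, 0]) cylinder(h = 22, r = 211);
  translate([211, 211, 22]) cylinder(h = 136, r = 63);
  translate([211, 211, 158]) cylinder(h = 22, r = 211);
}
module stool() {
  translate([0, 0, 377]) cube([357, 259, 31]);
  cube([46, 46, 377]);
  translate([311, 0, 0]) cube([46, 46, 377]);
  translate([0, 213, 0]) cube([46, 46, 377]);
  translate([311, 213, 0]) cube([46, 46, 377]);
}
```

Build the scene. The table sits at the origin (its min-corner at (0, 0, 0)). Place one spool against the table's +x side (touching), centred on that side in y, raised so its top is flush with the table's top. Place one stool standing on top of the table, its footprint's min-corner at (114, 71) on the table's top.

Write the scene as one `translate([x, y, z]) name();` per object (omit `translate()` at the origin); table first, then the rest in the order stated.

table();
translate([629, 145, 576]) spool();
translate([114, 71, 756]) stool();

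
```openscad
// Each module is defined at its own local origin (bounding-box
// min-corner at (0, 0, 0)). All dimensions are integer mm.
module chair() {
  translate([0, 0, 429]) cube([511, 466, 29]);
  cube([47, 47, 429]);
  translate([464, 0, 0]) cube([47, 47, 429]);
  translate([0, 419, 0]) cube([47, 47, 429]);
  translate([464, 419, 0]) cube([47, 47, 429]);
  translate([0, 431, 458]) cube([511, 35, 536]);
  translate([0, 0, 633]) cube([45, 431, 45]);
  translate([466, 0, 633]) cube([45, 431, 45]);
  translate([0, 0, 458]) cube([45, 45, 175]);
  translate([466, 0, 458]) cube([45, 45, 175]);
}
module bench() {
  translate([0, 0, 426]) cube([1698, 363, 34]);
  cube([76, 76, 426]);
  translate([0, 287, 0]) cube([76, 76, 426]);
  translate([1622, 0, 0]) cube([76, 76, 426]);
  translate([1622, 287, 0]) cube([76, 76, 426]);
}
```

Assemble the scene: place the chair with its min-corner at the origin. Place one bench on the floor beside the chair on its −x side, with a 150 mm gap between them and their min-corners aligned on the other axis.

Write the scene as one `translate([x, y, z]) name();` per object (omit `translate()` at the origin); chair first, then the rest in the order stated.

chair();
translate([-1848, 0, 0]) bench();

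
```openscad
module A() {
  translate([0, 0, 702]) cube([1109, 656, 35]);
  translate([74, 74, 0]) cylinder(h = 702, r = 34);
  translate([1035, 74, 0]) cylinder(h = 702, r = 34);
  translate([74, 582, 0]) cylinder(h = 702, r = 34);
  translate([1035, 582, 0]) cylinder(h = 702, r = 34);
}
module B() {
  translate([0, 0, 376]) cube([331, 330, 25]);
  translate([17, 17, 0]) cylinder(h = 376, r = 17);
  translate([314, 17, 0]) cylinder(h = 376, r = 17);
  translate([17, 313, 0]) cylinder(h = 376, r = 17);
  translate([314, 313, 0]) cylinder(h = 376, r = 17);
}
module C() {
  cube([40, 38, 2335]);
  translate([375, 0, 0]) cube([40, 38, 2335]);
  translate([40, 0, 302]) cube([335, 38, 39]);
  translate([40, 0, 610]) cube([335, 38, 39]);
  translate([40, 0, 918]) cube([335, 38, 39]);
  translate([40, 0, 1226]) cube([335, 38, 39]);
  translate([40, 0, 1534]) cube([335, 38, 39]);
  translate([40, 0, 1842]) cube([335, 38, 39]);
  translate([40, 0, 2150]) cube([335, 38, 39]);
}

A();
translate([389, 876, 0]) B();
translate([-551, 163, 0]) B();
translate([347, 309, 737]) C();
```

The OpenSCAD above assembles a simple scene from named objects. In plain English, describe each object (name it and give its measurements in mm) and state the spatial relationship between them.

A is a table: top 1109 mm (x) × 656 mm (y), 35 mm thick, upper face at z = 737 mm, on four round legs of 68 mm diameter, each leg's bounding box inset 40 mm from the nearest pair of top edges, running from z = 0 to the bottom of the top.

B is a four-legged stool. The seat is a 331×330×25 mm slab whose top surface is at z = 401 mm; four round legs, each 34 mm in diameter, run from the floor (z = 0) to the underside of the seat, each leg's axis is inset half a diameter from the nearest pair of seat edges (so the leg's bounding box is flush with the corner).

C is a wooden ladder with two side rails of 40×38 mm section and 2335 mm height, set 415 mm apart overall. Between them run 7 rectangular rungs (38 mm deep, 39 mm thick), front faces flush with the rails' −y face. The bottom of the first rung is 302 mm above the floor and each subsequent rung is 308 mm higher than the one below.

Two stools sit around the table at the +y, −x sides. The ladder is on top of the table, centred.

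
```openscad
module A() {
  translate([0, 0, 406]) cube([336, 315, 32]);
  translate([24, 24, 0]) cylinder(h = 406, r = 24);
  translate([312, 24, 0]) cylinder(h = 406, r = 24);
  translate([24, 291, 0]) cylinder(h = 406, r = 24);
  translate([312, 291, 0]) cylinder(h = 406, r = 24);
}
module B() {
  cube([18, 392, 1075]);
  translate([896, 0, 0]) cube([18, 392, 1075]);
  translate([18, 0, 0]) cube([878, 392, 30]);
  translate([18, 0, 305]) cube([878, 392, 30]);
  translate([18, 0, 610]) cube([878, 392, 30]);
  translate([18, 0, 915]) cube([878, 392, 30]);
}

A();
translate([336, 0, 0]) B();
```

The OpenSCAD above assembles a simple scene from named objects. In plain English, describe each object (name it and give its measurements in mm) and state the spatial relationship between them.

A is a four-legged stool. The seat is a 336×315×32 mm slab whose top surface is at z = 438 mm; four round legs, each 48 mm in diameter, run from the floor (z = 0) to the underside of the seat, each leg's axis is inset half a diameter from the nearest pair of seat edges (so the leg's bounding box is flush with the corner).

B is a bookshelf 914 mm wide overall, 392 mm deep and 1075 mm tall. The two sides are 18 mm thick vertical panels. 4 horizontal shelves of 30 mm thickness span between the inner faces of the sides; the lowest shelf sits on the floor and shelves are stacked with a clear vertical gap of 275 mm between each pair.

The bookshelf is against the stool's +x side, with their −y faces flush.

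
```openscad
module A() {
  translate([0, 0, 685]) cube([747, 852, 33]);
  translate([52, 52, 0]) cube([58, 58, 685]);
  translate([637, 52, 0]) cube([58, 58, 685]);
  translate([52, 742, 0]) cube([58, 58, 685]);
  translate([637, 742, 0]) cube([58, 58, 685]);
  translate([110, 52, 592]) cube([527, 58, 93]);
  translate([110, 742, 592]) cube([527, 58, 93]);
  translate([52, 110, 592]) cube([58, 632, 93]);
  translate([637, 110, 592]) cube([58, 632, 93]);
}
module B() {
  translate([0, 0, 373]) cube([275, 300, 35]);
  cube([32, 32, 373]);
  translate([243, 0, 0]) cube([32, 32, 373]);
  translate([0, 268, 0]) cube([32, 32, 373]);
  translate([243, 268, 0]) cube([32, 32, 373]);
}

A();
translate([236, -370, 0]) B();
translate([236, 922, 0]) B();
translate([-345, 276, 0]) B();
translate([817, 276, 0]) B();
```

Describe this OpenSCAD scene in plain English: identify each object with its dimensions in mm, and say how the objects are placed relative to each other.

A is a rectangular dining table. The top is 747×852×33 mm with its upper surface at z = 718 mm. It stands on four 58×58 mm square legs, each inset 52 mm from the nearest pair of top edges, running from the floor to the underside of the top. Four apron rails, 58 mm thick and 93 mm tall, run between adjacent legs with their top edges flush with the underside of the top and their outer faces flush with the legs' outer faces.

B is a four-legged stool. The seat is 275×300 mm, 35 mm thick, top at z = 408 mm. It stands on four square legs, each 32×32 mm in cross-section, from z = 0 to the seat underside, each flush with a corner of the seat.

Four stools sit around the table at the −y, +y, −x, +x sides.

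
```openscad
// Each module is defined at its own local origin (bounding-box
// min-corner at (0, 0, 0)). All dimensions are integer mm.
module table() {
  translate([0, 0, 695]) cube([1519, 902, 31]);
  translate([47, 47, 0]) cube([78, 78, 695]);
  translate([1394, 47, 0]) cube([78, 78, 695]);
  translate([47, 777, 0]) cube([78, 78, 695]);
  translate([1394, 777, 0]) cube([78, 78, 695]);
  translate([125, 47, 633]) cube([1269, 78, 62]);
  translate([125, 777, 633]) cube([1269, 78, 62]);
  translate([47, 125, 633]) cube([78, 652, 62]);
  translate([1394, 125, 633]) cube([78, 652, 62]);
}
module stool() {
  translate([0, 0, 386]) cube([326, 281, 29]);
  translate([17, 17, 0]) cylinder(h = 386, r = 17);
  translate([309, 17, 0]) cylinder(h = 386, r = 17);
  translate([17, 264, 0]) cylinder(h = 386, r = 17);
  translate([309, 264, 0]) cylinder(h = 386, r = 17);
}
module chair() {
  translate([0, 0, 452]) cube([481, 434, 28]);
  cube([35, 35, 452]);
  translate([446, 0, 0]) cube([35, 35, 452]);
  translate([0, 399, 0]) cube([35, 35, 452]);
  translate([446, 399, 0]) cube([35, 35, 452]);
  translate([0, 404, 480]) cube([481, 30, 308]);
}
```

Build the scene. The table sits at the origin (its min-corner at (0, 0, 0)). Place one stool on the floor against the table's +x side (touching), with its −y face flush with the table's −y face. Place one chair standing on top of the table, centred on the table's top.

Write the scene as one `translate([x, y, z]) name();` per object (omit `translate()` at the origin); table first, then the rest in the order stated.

table();
translate([1519, 0, 0]) stool();
translate([519, 234, 726]) chair();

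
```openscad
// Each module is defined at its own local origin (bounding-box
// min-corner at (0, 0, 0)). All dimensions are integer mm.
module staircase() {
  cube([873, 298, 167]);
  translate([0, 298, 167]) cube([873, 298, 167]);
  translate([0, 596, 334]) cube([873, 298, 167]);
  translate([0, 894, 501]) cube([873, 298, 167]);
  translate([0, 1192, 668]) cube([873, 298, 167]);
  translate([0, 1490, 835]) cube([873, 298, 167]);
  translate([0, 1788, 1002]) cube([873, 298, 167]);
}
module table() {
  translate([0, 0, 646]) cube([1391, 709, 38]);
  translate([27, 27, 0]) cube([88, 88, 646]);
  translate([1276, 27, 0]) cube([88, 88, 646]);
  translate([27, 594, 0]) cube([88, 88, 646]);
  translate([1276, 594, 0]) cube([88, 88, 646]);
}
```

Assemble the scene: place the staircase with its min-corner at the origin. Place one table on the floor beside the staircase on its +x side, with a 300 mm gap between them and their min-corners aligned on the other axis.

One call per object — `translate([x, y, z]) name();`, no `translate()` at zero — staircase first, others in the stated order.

staircase();
translate([1173, 0, 0]) table();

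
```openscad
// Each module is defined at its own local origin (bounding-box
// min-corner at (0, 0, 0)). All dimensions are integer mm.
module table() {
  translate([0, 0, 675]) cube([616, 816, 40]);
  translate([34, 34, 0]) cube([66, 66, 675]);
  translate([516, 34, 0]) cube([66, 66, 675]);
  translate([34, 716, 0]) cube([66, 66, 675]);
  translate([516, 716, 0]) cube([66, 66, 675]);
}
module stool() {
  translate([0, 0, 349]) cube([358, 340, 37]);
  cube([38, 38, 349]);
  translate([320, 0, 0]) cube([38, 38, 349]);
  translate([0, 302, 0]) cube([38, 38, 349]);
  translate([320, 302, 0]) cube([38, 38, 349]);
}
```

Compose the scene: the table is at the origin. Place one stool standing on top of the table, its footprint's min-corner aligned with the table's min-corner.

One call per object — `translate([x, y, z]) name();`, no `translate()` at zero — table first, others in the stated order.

table();
translate([0, 0, 715]) stool();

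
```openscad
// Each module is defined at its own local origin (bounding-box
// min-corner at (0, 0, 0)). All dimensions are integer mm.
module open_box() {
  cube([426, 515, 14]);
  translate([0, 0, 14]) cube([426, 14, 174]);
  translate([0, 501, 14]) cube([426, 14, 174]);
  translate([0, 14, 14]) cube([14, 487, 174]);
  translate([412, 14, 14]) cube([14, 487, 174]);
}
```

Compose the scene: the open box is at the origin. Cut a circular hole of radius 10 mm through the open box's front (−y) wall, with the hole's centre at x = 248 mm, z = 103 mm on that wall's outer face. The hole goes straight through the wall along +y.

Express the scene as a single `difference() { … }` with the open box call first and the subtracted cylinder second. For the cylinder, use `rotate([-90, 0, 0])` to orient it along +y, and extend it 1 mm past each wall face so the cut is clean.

difference() {
  open_box();
  translate([248, -1, 103]) rotate([-90, 0, 0]) cylinder(h = 16, r = 10);
}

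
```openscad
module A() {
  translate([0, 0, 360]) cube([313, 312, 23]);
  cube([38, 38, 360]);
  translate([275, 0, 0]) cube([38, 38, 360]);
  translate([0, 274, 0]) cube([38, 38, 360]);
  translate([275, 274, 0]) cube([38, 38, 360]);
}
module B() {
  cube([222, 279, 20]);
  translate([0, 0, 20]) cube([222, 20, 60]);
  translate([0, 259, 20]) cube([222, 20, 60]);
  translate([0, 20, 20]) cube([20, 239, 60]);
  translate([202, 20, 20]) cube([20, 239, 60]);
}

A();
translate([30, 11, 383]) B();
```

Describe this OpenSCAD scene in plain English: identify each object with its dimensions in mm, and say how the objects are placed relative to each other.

A is a four-legged stool. The seat is 313×312 mm, 23 mm thick, top at z = 383 mm. It stands on four square legs, each 38×38 mm in cross-section, from z = 0 to the seat underside, each flush with a corner of the seat.

B is an open-topped rectangular box: outside dimensions 222×279×80 mm, with a uniform wall and base thickness of 20 mm. The base is a full 222×279 slab on the floor; four walls sit on top of the base. The front and back walls (the −y and +y sides) span the full width; the two side walls fit between them.

The open box is on top of the stool.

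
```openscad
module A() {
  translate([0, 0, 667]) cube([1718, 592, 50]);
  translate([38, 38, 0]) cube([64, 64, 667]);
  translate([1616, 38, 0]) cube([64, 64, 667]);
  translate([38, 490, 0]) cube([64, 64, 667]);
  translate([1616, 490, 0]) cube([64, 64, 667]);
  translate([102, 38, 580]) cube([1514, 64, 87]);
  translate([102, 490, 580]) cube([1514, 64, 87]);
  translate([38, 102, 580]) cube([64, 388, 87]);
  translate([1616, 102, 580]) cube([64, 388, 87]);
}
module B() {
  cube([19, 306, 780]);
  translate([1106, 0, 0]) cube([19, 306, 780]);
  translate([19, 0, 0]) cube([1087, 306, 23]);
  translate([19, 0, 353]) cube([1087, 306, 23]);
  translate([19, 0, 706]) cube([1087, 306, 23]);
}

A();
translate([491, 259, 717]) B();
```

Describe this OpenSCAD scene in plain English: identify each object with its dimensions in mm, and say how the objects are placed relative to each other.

A is a table with a 1718×592 mm rectangular top, 50 mm thick, top surface at z = 717 mm, supported by four 64×64 mm square legs, each inset 38 mm from the nearest pair of top edges, running from the floor. Four apron rails, 64 mm thick and 87 mm tall, run between adjacent legs with their top edges flush with the underside of the top and their outer faces flush with the legs' outer faces.

B is an open bookshelf. Two side panels, each 19 mm thick, 306 mm deep and 780 mm tall, stand 1125 mm apart (outside-to-outside). Between them sit 3 shelves, each 23 mm thick and 306 mm deep, spanning the full gap between the sides. The bottom shelf rests on the floor (its underside at z = 0) and the clear gap between one shelf's top and the next shelf's underside is 330 mm.

The bookshelf is on top of the table.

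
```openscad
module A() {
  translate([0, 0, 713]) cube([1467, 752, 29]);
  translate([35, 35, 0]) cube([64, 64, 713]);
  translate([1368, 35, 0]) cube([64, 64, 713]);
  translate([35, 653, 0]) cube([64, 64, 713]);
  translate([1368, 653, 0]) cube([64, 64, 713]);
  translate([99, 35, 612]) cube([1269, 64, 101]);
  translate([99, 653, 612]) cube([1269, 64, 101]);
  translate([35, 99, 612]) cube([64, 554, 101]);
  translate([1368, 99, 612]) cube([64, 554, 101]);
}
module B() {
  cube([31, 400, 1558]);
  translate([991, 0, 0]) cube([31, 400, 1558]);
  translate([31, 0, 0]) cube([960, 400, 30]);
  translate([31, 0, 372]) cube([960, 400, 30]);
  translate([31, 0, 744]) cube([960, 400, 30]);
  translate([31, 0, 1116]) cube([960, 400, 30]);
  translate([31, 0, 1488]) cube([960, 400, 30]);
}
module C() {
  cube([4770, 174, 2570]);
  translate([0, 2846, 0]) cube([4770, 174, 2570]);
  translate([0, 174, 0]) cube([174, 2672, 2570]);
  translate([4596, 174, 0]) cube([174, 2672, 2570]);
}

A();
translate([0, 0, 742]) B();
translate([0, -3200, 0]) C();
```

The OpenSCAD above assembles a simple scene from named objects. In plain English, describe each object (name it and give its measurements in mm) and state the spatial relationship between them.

A is a table: top 1467 mm (x) × 752 mm (y), 29 mm thick, upper face at z = 742 mm, on four 64×64 mm square legs, each inset 35 mm from the nearest pair of top edges, running from z = 0 to the bottom of the top. Four apron rails, 64 mm thick and 101 mm tall, run between adjacent legs with their top edges flush with the underside of the top and their outer faces flush with the legs' outer faces.

B is an open bookshelf. Two side panels, each 31 mm thick, 400 mm deep and 1558 mm tall, stand 1022 mm apart (outside-to-outside). Between them sit 5 shelves, each 30 mm thick and 400 mm deep, spanning the full gap between the sides. The bottom shelf rests on the floor (its underside at z = 0) and the clear gap between one shelf's top and the next shelf's underside is 342 mm.

C is a box-shaped house frame (walls only): outside footprint 4770×3020 mm, wall height 2570 mm, wall thickness 174 mm. The two y-facing walls run the full x-width; the two x-facing walls fit between the inner faces of the y-facing walls.

The bookshelf is on top of the table. The house frame is on the floor beside the table on its −y side.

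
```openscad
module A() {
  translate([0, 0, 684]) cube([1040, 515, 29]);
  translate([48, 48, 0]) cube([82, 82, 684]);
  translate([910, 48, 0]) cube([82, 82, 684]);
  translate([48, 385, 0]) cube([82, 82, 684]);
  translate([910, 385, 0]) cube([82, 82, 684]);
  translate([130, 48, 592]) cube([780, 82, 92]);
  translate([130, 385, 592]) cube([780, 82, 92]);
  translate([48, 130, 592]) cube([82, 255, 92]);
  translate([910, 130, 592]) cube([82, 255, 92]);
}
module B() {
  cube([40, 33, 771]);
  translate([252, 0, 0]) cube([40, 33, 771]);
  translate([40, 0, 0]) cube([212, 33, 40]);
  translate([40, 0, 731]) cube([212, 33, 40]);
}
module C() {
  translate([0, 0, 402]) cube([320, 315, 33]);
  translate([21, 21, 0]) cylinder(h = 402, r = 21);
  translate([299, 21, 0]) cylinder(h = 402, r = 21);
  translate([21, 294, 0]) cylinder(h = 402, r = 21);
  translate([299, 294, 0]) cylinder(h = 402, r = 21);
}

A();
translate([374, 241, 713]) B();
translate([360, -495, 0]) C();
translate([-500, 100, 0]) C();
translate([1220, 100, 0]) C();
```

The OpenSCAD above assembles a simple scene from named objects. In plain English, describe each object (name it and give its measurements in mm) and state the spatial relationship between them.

A is a table with a 1040×515 mm rectangular top, 29 mm thick, top surface at z = 713 mm, supported by four 82×82 mm square legs, each inset 48 mm from the nearest pair of top edges, running from the floor. Four apron rails, 82 mm thick and 92 mm tall, run between adjacent legs with their top edges flush with the underside of the top and their outer faces flush with the legs' outer faces.

B is a rectangular picture frame lying in the x–z plane (depth along y). The opening is 212 mm wide (x) by 691 mm tall (z), surrounded by a border 40 mm wide on all four sides. The frame is 33 mm deep and is made of two full-height vertical stiles with two horizontal rails fitted between them.

C is a four-legged stool. The seat is a 320×315×33 mm slab whose top surface is at z = 435 mm; four round legs, each 42 mm in diameter, run from the floor (z = 0) to the underside of the seat, each leg's axis is inset half a diameter from the nearest pair of seat edges (so the leg's bounding box is flush with the corner).

The picture frame is on top of the table, centred. Three stools sit around the table at the −y, −x, +x sides.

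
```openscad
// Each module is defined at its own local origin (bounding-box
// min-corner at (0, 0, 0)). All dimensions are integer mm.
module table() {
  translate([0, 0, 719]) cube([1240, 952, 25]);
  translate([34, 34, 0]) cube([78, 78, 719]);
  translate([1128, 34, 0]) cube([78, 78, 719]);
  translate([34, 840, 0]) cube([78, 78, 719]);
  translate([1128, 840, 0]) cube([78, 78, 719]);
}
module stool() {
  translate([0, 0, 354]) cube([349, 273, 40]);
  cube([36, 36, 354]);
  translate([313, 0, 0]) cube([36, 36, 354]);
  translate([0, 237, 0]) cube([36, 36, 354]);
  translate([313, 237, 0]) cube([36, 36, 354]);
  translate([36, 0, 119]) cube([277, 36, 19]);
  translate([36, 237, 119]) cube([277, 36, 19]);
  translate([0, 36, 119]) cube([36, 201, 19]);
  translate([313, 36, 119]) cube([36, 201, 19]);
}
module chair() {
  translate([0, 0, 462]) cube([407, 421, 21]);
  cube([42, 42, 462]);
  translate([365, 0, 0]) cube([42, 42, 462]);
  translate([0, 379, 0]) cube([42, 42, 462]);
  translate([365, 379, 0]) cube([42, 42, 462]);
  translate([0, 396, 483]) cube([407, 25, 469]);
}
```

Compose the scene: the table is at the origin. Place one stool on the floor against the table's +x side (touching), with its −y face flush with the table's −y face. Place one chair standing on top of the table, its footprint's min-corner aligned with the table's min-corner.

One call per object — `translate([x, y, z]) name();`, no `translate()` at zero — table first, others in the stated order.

table();
translate([1240, 0, 0]) stool();
translate([0, 0, 744]) chair();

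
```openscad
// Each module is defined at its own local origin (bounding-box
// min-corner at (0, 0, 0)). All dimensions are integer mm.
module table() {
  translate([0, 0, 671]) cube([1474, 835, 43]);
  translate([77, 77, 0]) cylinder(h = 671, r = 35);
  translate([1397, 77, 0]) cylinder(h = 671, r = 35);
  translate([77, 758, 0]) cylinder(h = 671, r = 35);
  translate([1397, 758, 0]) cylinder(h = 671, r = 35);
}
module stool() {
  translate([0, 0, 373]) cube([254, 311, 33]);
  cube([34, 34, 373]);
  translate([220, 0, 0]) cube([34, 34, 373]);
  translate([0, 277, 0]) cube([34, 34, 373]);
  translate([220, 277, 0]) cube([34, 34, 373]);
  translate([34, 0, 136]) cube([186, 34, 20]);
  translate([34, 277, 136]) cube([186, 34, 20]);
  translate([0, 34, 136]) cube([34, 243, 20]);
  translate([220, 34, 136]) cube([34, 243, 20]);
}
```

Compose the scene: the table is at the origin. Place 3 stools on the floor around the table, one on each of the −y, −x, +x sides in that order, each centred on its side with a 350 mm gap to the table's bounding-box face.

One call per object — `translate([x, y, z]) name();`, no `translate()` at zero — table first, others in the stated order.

table();
translate([610, -661, 0]) stool();
translate([-604, 262, 0]) stool();
translate([1824, 262, 0]) stool();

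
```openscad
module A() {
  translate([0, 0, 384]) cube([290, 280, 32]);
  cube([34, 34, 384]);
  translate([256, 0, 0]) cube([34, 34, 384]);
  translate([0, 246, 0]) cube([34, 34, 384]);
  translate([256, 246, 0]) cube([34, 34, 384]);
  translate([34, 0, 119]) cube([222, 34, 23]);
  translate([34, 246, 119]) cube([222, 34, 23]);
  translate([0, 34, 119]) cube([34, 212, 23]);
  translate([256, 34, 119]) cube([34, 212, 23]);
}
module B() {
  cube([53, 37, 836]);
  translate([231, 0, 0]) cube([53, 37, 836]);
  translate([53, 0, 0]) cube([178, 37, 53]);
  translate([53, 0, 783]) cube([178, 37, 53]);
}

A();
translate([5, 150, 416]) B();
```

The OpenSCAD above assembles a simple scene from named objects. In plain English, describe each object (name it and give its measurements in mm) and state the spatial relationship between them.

A is a four-legged stool. The seat is 290×280 mm, 32 mm thick, top at z = 416 mm. It stands on four square legs, each 34×34 mm in cross-section, from z = 0 to the seat underside, each flush with a corner of the seat. Four stretchers, 34 mm wide and 23 mm tall, connect adjacent legs with their undersides at z = 119 mm, each running between the inner faces of the legs it joins and aligned with the legs' outer faces on the other axis.

B is a rectangular picture frame lying in the x–z plane (depth along y). The opening is 178 mm wide (x) by 730 mm tall (z), surrounded by a border 53 mm wide on all four sides. The frame is 37 mm deep and is made of two full-height vertical stiles with two horizontal rails fitted between them.

The picture frame is on top of the stool.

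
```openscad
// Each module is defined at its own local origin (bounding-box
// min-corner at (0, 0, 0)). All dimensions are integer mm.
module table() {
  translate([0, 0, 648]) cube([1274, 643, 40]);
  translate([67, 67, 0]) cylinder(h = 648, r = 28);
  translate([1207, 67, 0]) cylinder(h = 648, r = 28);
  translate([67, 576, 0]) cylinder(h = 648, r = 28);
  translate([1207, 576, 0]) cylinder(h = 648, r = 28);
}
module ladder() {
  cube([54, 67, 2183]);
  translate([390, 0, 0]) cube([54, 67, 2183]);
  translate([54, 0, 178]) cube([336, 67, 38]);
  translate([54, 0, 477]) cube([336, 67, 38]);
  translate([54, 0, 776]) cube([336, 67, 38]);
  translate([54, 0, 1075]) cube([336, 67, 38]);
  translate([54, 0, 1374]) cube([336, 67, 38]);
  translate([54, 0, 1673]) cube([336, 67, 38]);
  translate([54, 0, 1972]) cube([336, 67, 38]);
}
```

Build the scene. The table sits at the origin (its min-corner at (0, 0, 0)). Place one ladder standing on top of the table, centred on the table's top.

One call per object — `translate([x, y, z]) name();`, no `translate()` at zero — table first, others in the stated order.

table();
translate([415, 288, 688]) ladder();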